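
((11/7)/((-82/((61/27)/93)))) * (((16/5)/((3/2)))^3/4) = -2748416/2432217375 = -0.00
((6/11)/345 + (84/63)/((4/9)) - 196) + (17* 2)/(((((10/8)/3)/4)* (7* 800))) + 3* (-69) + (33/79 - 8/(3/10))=-22360382914/52465875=-426.19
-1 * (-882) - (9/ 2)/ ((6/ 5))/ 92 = 324561/ 368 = 881.96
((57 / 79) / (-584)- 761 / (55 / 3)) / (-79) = 105331623 / 200460920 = 0.53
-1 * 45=-45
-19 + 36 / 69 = -425 / 23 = -18.48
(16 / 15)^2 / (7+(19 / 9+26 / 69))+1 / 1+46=578397 / 12275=47.12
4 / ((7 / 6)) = 24 / 7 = 3.43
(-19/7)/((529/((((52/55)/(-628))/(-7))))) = -247/223827835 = -0.00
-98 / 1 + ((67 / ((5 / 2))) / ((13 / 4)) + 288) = 12886 / 65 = 198.25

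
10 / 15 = 2 / 3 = 0.67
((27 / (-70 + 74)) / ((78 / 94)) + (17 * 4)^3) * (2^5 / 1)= 130807096 / 13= 10062084.31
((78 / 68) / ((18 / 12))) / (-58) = -13 / 986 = -0.01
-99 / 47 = -2.11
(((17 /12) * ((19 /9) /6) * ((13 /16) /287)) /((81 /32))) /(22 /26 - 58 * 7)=-54587 /39671191476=-0.00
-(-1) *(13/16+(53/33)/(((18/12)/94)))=160711/1584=101.46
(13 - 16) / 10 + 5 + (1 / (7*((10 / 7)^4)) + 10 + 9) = 237343 / 10000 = 23.73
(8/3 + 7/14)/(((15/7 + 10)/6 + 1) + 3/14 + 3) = 133/262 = 0.51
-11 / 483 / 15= -11 / 7245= -0.00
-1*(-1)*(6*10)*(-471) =-28260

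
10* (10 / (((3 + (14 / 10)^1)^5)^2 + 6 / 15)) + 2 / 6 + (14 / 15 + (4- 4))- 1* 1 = 53127177614098 / 199199450232555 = 0.27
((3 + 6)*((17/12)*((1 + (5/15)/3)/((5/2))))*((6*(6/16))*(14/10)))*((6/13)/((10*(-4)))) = -1071/5200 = -0.21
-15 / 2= -7.50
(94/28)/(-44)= -47/616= -0.08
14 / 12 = 7 / 6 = 1.17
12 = 12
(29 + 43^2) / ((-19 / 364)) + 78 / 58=-19823427 / 551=-35977.18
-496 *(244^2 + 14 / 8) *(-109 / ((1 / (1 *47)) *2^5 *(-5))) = -945536869.08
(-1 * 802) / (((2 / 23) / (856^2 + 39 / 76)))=-513610193425 / 76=-6758028860.86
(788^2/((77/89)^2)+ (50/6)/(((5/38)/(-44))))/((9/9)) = 14705925832/17787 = 826779.44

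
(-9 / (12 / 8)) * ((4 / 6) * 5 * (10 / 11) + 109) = -7394 / 11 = -672.18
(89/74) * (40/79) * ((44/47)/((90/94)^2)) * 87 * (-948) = -85400128/1665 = -51291.37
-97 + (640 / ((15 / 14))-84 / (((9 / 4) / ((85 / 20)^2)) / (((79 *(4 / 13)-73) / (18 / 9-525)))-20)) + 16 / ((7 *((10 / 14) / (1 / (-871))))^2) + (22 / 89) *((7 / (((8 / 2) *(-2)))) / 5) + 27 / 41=59711587712429690047 / 118135561574772300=505.45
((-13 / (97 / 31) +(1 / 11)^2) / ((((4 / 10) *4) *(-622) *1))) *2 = 121665 / 14600828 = 0.01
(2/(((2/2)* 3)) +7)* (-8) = -184/3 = -61.33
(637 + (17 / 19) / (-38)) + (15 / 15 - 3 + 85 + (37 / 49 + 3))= 25604175 / 35378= 723.73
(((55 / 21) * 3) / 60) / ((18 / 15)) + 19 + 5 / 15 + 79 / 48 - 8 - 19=-5959 / 1008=-5.91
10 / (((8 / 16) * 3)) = 20 / 3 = 6.67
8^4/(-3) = -4096/3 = -1365.33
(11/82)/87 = 11/7134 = 0.00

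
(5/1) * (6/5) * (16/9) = 32/3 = 10.67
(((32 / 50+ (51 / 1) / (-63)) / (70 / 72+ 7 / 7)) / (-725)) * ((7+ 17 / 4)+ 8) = 2937 / 1286875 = 0.00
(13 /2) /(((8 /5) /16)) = 65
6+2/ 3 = 20/ 3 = 6.67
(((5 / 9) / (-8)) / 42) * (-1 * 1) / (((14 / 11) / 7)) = 55 / 6048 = 0.01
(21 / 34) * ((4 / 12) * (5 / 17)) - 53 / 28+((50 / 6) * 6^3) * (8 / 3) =38826773 / 8092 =4798.17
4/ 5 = 0.80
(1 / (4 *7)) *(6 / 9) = 1 / 42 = 0.02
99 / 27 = 11 / 3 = 3.67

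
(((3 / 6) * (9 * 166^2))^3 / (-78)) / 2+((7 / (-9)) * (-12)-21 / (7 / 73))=-476679064380179 / 39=-12222540112312.28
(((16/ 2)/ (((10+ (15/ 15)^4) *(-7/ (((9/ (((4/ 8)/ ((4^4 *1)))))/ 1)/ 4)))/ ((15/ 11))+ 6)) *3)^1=414720/ 102833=4.03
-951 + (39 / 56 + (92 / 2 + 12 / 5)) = -252533 / 280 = -901.90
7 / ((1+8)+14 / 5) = 35 / 59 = 0.59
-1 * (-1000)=1000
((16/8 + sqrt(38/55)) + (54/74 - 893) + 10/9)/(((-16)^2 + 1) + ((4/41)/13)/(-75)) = -3945399250/1140366381 + 7995 * sqrt(2090)/113009281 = -3.46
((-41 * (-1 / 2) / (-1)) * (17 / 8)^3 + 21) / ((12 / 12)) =-179929 / 1024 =-175.71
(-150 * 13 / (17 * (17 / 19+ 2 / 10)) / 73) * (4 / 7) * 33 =-235125 / 8687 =-27.07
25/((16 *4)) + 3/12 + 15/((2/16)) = 7721/64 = 120.64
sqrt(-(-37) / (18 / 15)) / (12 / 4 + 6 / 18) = sqrt(1110) / 20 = 1.67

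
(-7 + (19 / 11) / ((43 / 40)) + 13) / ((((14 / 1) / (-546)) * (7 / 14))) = -280644 / 473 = -593.33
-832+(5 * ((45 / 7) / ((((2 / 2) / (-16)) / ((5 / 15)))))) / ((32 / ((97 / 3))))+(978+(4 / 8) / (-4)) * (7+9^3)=10061951 / 14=718710.79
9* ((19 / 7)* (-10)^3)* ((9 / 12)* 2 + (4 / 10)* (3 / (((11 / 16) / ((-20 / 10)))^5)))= 6844059864900 / 1127357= 6070889.58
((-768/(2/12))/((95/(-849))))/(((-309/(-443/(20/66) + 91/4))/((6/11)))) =56302311168/538175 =104617.11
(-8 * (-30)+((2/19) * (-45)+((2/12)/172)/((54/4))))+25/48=249655711/1058832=235.78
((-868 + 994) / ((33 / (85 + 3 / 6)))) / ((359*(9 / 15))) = 5985 / 3949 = 1.52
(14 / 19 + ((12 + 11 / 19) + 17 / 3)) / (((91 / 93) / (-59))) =-1978978 / 1729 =-1144.58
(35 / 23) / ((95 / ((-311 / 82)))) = -2177 / 35834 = -0.06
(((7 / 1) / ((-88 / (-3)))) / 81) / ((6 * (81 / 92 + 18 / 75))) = 4025 / 9184428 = 0.00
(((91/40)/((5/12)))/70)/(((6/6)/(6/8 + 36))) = 5733/2000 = 2.87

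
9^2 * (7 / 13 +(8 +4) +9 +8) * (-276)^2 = 2369378304 / 13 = 182259869.54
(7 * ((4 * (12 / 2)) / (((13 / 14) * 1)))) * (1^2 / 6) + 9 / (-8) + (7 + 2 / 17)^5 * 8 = 21584223816315 / 147665128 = 146170.08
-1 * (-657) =657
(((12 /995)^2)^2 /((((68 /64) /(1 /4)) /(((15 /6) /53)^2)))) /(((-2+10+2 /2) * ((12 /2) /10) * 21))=0.00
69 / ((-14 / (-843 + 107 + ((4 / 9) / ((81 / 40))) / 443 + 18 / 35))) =95602904851 / 26374005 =3624.89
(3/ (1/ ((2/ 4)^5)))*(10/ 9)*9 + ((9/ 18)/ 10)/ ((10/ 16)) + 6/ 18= 1621/ 1200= 1.35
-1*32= -32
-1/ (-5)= 1/ 5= 0.20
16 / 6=2.67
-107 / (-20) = 107 / 20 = 5.35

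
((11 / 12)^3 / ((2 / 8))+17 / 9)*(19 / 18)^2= 775067 / 139968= 5.54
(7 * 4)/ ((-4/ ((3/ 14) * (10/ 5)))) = -3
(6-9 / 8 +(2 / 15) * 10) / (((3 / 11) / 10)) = 8195 / 36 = 227.64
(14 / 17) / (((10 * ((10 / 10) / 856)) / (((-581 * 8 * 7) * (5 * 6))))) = -1169734272 / 17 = -68807898.35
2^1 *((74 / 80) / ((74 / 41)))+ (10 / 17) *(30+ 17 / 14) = 92279 / 4760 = 19.39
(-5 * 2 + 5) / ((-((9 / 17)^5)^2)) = 10079969502245 / 3486784401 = 2890.91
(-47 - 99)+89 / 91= -13197 / 91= -145.02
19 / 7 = 2.71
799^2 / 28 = 638401 / 28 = 22800.04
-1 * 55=-55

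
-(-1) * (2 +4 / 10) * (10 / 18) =4 / 3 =1.33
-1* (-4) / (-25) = -4 / 25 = -0.16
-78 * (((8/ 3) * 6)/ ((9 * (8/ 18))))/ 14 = -22.29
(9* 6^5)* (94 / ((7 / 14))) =13156992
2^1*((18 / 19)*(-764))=-27504 / 19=-1447.58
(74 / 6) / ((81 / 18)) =74 / 27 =2.74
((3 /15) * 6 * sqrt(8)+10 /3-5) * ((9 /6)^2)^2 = -135 /16+243 * sqrt(2) /20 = 8.75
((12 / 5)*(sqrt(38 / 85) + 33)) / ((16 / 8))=6*sqrt(3230) / 425 + 198 / 5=40.40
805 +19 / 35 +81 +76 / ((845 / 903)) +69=6132432 / 5915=1036.76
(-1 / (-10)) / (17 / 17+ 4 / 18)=9 / 110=0.08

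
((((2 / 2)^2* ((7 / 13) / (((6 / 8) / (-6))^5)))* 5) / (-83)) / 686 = 81920 / 52871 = 1.55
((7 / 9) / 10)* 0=0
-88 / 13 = -6.77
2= 2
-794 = -794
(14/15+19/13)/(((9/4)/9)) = 1868/195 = 9.58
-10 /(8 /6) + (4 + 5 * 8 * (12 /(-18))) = -181 /6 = -30.17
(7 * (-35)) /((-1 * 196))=5 /4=1.25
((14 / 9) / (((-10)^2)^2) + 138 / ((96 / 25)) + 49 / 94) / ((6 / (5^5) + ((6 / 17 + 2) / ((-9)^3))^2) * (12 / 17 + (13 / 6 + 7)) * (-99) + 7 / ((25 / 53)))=74567979013944285 / 26492745772801312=2.81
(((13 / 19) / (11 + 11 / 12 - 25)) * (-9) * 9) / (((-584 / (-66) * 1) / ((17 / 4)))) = 1772199 / 871036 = 2.03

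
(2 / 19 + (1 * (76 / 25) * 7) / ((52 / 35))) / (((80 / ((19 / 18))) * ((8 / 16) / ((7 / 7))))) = 17819 / 46800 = 0.38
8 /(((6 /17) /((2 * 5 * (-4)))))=-2720 /3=-906.67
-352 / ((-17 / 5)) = 1760 / 17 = 103.53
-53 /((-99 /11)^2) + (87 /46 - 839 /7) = -3093851 /26082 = -118.62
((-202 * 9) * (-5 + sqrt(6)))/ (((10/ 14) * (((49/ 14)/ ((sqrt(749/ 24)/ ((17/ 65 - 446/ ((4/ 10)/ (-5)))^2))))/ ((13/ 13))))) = 256035 * sqrt(4494) * (5 - sqrt(6))/ 131327961664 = 0.00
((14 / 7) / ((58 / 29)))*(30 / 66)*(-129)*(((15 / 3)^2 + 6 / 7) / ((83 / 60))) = -7004700 / 6391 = -1096.03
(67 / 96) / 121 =0.01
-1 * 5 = -5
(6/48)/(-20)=-1/160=-0.01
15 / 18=5 / 6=0.83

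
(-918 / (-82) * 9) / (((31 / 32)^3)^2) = 4435627474944 / 36387650921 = 121.90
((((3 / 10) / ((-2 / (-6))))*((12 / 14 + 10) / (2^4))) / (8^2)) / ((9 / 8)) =19 / 2240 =0.01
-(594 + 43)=-637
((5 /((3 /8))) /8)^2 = 25 /9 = 2.78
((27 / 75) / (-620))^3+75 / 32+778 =2905902582030521 / 3723875000000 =780.34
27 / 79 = 0.34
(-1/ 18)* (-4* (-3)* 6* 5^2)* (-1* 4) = 400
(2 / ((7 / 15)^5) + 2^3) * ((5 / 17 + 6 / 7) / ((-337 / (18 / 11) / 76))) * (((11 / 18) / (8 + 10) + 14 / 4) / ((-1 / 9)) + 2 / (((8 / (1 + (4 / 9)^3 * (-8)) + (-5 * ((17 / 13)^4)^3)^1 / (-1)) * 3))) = 1328.98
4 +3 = 7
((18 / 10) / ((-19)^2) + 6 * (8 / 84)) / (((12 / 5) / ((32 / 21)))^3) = 93222400 / 631868769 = 0.15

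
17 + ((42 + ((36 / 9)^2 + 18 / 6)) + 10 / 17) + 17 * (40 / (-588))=193502 / 2499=77.43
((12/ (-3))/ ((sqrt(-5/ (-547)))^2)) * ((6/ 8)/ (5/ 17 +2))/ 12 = -9299/ 780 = -11.92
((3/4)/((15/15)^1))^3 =27/64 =0.42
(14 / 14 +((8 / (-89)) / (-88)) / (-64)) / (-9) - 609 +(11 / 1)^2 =-91749269 / 187968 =-488.11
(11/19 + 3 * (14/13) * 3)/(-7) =-2537/1729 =-1.47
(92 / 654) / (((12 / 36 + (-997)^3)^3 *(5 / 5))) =-207 / 1432242942165953746817094244444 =-0.00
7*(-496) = -3472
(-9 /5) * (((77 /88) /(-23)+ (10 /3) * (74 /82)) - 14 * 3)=529995 /7544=70.25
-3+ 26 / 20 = -17 / 10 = -1.70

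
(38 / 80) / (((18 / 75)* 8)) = 95 / 384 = 0.25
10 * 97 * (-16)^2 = 248320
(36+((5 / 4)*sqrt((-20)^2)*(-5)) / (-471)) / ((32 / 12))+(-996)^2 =992029.60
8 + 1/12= 97/12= 8.08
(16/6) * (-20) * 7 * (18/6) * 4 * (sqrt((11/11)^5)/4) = -1120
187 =187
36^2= 1296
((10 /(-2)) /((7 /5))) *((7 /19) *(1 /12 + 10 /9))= -1075 /684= -1.57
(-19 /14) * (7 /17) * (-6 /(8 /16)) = 114 /17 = 6.71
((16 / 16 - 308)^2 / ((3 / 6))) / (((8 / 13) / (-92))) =-28180451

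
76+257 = 333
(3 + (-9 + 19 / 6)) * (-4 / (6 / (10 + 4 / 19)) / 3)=3298 / 513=6.43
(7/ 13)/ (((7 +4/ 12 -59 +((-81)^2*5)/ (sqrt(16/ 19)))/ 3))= 31248/ 478463304475 +4960116*sqrt(19)/ 478463304475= 0.00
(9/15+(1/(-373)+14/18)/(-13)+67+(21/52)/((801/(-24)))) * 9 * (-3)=-3934247046/2157805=-1823.26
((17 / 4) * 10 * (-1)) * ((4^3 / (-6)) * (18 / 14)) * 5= 20400 / 7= 2914.29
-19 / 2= -9.50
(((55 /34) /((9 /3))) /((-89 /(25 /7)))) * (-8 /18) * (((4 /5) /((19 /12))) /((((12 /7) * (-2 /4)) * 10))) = -440 /776169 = -0.00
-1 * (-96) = 96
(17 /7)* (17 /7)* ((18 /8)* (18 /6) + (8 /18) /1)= 10693 /252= 42.43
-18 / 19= -0.95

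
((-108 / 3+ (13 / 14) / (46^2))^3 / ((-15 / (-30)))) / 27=-1212893636236131851 / 350965854215424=-3455.87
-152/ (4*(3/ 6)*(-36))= 2.11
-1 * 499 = -499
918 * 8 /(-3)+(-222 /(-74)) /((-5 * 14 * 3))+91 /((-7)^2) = -171231 /70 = -2446.16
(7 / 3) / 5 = 7 / 15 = 0.47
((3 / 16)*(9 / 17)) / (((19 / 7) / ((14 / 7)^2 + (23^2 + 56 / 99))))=19.51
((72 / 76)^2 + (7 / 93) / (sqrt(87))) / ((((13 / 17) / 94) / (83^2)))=77060354 *sqrt(87) / 105183 + 3566793528 / 4693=766857.72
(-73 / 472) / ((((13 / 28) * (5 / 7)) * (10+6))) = -3577 / 122720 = -0.03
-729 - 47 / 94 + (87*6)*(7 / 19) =-20413 / 38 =-537.18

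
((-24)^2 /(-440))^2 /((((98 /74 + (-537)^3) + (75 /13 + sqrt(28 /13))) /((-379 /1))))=23310937728 * sqrt(91) /5594225279440081137965375 + 2133060889905496512 /508565934494552830724125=0.00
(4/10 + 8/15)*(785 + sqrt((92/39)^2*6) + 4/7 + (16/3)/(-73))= 1288*sqrt(6)/585 + 2408338/3285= 738.52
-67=-67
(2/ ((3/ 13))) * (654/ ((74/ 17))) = 48178/ 37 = 1302.11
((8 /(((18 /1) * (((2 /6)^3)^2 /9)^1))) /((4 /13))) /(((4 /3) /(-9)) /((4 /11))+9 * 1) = 1102.93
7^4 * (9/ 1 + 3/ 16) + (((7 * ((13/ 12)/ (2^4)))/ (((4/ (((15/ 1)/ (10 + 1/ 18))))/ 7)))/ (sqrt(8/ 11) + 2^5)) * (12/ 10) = 22059.23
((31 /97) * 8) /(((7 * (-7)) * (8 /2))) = -62 /4753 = -0.01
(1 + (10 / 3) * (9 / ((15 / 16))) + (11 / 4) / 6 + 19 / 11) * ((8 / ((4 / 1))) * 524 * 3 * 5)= 6084295 / 11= 553117.73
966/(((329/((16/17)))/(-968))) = -2137344/799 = -2675.02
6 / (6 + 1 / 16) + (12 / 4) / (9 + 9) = 673 / 582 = 1.16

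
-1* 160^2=-25600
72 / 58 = 36 / 29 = 1.24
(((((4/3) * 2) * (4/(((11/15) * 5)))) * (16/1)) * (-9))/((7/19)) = -87552/77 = -1137.04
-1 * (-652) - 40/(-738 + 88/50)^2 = 55221270018/84695209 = 652.00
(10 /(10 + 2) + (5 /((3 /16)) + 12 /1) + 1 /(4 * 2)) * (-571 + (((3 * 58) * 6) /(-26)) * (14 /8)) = -5285341 /208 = -25410.29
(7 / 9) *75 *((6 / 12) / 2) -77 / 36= 112 / 9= 12.44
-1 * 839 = -839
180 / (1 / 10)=1800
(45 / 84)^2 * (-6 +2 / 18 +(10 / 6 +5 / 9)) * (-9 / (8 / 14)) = 7425 / 448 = 16.57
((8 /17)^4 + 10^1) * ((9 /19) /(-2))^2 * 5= 2.82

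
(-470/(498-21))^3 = -103823000/108531333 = -0.96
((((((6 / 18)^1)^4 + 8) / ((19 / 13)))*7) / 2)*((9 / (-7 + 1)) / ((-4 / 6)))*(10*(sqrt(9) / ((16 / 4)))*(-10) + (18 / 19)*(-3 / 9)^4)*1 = -757313557 / 233928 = -3237.38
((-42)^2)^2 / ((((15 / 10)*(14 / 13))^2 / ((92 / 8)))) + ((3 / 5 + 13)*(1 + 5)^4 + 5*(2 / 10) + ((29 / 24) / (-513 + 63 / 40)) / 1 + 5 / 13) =54774390396949 / 3989115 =13730962.98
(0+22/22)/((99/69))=23/33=0.70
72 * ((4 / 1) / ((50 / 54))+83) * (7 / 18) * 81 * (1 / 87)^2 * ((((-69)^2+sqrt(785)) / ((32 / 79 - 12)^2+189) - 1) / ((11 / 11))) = 3433273956 * sqrt(785) / 42441170125+15235350396336 / 42441170125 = 361.24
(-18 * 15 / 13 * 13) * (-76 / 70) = 2052 / 7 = 293.14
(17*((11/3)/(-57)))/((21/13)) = -0.68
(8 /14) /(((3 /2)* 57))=8 /1197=0.01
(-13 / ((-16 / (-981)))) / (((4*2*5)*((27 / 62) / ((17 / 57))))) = -746759 / 54720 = -13.65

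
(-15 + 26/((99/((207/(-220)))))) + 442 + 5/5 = 517581/1210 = 427.75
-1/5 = -0.20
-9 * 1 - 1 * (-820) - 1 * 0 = 811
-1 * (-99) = 99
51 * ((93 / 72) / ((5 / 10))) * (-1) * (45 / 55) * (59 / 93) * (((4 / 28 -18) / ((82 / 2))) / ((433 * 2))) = 376125 / 10935848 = 0.03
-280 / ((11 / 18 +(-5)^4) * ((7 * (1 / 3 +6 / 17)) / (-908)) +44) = -233392320 / 33916991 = -6.88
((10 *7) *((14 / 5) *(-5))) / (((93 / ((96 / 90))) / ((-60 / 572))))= 15680 / 13299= 1.18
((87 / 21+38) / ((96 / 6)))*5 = 1475 / 112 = 13.17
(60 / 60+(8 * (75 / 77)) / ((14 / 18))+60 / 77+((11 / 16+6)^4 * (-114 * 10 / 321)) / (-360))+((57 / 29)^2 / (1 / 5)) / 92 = 390352295716445 / 12298864951296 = 31.74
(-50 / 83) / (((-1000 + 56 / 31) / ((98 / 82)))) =37975 / 52651216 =0.00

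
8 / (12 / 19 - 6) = -1.49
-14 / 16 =-7 / 8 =-0.88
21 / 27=7 / 9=0.78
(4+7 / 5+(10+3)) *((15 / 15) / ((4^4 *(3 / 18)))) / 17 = 69 / 2720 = 0.03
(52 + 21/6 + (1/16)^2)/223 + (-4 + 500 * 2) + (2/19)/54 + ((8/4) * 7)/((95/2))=145924887173/146430720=996.55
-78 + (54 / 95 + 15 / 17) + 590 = 829223 / 1615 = 513.45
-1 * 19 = -19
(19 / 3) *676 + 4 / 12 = 12845 / 3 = 4281.67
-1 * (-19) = 19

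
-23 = -23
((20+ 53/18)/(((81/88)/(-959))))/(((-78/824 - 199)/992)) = 647496668672/5436153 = 119109.35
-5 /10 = -1 /2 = -0.50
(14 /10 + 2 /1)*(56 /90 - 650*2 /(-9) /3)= 111928 /675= 165.82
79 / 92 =0.86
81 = 81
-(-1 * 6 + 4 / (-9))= 58 / 9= 6.44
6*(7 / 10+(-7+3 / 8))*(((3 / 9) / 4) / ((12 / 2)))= -79 / 160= -0.49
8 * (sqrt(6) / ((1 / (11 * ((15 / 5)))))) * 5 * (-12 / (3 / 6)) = -31680 * sqrt(6) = -77599.84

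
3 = 3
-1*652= -652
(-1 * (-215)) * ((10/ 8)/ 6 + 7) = 37195/ 24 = 1549.79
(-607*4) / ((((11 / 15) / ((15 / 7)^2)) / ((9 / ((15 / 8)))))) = -39333600 / 539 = -72975.14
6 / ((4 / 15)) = 45 / 2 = 22.50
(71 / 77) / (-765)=-71 / 58905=-0.00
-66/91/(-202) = 33/9191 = 0.00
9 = 9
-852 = -852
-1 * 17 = -17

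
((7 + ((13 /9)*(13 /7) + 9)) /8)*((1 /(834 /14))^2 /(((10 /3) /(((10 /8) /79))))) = 8239 /2637548352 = 0.00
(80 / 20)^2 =16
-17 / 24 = -0.71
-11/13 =-0.85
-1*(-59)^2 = -3481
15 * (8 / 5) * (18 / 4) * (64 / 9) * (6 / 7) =4608 / 7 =658.29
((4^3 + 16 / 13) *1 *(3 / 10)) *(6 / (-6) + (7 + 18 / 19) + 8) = 292.51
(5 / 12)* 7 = 35 / 12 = 2.92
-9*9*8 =-648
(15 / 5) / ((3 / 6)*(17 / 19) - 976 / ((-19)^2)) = -722 / 543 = -1.33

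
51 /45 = 17 /15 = 1.13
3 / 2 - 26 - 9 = -67 / 2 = -33.50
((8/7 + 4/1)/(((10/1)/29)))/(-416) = -261/7280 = -0.04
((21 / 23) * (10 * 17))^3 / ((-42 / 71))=-76915471500 / 12167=-6321646.38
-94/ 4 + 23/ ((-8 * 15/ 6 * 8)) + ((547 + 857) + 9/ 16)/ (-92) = -286383/ 7360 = -38.91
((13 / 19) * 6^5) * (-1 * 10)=-1010880 / 19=-53204.21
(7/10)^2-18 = -1751/100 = -17.51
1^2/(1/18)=18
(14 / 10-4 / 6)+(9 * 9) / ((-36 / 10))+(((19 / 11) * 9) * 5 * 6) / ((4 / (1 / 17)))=-41818 / 2805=-14.91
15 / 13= 1.15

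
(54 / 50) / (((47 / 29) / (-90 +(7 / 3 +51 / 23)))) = -1538856 / 27025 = -56.94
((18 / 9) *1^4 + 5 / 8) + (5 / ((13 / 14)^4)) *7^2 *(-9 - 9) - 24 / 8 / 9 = -4064378585 / 685464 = -5929.38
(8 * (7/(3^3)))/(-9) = -56/243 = -0.23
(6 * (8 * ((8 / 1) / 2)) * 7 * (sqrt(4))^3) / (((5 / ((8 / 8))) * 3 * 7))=512 / 5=102.40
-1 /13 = -0.08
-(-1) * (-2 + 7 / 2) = 3 / 2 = 1.50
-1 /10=-0.10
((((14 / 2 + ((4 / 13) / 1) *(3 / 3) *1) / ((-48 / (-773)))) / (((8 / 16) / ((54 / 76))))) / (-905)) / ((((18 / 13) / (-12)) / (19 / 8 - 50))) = -883539 / 11584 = -76.27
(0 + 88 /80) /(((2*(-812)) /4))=-11 /4060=-0.00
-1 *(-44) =44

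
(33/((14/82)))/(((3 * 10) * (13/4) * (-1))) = -1.98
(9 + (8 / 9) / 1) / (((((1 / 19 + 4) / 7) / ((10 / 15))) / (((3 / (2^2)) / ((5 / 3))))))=1691 / 330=5.12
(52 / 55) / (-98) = -26 / 2695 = -0.01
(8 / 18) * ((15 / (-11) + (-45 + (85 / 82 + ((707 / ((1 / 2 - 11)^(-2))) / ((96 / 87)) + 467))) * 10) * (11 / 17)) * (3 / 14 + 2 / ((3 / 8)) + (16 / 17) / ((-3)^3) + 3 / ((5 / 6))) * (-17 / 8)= -133457500955789 / 33723648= -3957386.25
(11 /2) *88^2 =42592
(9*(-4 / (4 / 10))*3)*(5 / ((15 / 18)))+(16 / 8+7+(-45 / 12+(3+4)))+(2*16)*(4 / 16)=-6399 / 4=-1599.75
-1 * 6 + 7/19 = -107/19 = -5.63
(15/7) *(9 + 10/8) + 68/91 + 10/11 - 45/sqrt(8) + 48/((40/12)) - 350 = -892261/2860 - 45 *sqrt(2)/4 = -327.89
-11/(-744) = 11/744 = 0.01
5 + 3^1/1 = 8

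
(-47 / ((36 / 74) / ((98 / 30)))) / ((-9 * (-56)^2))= 0.01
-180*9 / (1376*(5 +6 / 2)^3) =-405 / 176128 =-0.00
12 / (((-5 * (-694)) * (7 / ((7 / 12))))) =1 / 3470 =0.00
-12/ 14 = -6/ 7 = -0.86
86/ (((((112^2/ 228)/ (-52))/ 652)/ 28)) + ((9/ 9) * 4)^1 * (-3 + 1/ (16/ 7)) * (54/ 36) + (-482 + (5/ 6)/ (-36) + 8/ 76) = -21321960691/ 14364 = -1484402.72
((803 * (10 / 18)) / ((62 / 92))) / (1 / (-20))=-13239.43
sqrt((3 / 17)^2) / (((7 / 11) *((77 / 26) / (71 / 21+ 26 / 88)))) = 44161 / 128282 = 0.34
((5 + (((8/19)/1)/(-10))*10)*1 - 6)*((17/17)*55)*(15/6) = -7425/38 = -195.39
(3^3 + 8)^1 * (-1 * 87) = -3045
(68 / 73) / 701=68 / 51173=0.00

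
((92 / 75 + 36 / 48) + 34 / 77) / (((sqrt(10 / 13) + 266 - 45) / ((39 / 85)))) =122726617 / 24444535500 - 726193 * sqrt(130) / 415557103500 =0.01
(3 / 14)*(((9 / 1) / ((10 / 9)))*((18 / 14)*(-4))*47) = -102789 / 245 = -419.55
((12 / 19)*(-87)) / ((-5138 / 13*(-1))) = -6786 / 48811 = -0.14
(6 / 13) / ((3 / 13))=2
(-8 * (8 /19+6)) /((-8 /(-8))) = -976 /19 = -51.37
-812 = -812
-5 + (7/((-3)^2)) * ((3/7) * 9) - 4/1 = -6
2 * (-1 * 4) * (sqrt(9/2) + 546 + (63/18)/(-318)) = -694498/159- 12 * sqrt(2) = -4384.88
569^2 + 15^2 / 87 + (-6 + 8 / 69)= 647839162 / 2001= 323757.70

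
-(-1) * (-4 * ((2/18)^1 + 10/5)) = -76/9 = -8.44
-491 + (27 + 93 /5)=-2227 /5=-445.40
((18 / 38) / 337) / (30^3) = 1 / 19209000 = 0.00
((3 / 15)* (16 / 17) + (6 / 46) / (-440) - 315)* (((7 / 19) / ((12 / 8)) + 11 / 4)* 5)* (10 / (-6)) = 184957311805 / 23535072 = 7858.80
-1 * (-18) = 18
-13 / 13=-1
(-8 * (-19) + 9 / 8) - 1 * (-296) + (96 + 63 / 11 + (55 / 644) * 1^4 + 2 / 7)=7809733 / 14168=551.22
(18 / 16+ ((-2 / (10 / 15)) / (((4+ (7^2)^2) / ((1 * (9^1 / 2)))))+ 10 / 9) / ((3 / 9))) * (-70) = -1794541 / 5772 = -310.90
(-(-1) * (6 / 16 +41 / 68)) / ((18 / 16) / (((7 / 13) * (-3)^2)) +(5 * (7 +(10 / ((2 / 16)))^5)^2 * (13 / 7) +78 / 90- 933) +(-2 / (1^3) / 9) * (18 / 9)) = 315 / 32115375895647778492861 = 0.00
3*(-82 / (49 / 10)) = -2460 / 49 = -50.20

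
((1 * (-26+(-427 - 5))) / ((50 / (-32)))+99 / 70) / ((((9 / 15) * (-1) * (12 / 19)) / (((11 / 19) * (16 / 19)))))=-2267914 / 5985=-378.93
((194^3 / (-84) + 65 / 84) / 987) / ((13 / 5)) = -33.87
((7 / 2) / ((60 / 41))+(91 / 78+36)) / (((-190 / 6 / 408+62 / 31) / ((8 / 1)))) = 1936776 / 11765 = 164.62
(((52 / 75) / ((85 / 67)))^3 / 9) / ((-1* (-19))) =42289683904 / 44303361328125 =0.00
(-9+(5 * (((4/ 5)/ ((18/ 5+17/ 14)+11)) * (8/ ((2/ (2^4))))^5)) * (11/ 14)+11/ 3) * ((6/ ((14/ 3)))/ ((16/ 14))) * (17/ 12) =250987145087/ 738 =340090982.50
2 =2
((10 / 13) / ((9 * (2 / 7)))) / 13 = 35 / 1521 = 0.02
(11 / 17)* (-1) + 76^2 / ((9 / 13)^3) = 215719805 / 12393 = 17406.58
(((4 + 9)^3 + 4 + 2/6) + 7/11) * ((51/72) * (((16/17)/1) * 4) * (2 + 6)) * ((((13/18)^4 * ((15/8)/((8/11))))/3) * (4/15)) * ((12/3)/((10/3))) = 415077013/118098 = 3514.68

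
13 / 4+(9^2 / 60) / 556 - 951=-10538953 / 11120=-947.75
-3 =-3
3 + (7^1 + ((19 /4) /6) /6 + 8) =2611 /144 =18.13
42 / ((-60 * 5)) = -7 / 50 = -0.14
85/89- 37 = -3208/89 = -36.04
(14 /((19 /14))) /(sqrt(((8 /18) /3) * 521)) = 294 * sqrt(1563) /9899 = 1.17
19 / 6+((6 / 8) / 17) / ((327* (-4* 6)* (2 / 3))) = 3.17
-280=-280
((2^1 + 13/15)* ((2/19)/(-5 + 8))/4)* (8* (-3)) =-172/285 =-0.60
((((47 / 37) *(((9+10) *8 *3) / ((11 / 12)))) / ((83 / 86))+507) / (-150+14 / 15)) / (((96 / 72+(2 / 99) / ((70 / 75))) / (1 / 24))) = -4120703055 / 17194357024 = -0.24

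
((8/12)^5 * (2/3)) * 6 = 128/243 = 0.53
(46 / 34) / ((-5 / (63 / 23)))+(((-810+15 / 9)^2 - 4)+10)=499857148 / 765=653408.04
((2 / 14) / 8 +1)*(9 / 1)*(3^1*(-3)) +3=-4449 / 56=-79.45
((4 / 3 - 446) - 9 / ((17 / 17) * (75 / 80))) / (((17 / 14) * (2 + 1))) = -95396 / 765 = -124.70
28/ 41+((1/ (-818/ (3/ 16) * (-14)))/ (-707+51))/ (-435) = 11902750721/ 17429027840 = 0.68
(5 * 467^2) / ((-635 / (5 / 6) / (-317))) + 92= 453728.57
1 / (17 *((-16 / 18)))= -9 / 136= -0.07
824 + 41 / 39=32177 / 39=825.05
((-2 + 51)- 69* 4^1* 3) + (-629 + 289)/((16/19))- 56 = -1238.75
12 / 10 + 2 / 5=8 / 5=1.60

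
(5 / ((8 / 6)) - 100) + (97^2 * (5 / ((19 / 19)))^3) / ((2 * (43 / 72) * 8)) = 21153695 / 172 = 122986.60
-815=-815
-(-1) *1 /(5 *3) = 1 /15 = 0.07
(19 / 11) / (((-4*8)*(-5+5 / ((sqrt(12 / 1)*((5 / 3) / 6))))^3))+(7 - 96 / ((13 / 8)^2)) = -36.51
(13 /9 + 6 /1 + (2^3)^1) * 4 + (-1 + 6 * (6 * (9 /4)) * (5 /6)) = 2309 /18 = 128.28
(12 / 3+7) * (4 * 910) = 40040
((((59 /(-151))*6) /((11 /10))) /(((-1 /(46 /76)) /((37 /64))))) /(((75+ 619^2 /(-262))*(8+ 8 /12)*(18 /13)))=-0.00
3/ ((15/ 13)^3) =2197/ 1125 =1.95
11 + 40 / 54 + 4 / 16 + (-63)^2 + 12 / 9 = 430091 / 108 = 3982.32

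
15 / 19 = 0.79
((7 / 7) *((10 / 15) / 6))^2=1 / 81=0.01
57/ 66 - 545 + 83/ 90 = -543.21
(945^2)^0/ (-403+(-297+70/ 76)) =-38/ 26565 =-0.00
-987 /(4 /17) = -16779 /4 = -4194.75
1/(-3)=-1/3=-0.33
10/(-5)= -2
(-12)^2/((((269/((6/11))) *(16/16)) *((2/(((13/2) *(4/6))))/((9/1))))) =16848/2959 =5.69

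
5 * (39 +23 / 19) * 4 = 15280 / 19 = 804.21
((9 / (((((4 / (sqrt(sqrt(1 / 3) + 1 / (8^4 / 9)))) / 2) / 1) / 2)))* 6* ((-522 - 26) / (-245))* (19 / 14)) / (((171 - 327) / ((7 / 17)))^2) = 2603* sqrt(81 + 12288* sqrt(3)) / 437615360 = 0.00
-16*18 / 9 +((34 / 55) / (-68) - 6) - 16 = -54.01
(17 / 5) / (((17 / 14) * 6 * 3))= 7 / 45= 0.16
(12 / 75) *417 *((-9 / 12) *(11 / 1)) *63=-866943 / 25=-34677.72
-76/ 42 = -38/ 21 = -1.81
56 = 56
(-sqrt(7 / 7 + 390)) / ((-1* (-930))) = -sqrt(391) / 930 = -0.02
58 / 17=3.41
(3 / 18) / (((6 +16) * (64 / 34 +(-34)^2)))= 17 / 2598288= 0.00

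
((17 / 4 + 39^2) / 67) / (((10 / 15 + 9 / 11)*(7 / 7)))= 201333 / 13132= 15.33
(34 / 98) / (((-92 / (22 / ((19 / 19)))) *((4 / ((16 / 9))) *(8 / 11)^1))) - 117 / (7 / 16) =-10852169 / 40572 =-267.48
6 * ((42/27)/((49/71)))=13.52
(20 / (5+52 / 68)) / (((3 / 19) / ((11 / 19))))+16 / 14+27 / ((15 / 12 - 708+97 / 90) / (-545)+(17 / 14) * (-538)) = 909732235514 / 65815156491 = 13.82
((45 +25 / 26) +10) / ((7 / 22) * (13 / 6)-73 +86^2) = 96030 / 12567451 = 0.01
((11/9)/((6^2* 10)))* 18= 11/180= 0.06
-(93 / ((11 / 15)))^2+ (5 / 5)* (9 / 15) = -9729762 / 605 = -16082.25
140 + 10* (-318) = -3040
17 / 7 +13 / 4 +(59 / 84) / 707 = 168649 / 29694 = 5.68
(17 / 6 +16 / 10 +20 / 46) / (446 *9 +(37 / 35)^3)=28803425 / 23756824614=0.00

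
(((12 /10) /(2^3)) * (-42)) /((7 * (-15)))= 3 /50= 0.06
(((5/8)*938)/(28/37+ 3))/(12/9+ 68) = 2.25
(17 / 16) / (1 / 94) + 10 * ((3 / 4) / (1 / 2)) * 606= 73519 / 8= 9189.88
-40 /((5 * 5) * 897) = -8 /4485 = -0.00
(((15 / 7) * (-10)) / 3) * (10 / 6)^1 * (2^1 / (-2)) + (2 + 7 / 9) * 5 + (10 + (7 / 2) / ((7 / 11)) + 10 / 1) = 6463 / 126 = 51.29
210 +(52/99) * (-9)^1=2258/11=205.27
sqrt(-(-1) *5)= sqrt(5)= 2.24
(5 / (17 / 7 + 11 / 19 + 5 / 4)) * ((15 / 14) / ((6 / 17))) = 1615 / 453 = 3.57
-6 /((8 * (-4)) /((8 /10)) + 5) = 0.17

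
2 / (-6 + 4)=-1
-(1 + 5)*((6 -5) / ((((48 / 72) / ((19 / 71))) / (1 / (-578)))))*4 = 342 / 20519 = 0.02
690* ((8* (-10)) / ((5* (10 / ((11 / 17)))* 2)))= -6072 / 17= -357.18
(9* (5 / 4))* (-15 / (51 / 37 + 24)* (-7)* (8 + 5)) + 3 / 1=761331 / 1252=608.09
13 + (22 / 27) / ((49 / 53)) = 18365 / 1323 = 13.88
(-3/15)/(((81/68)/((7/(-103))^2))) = -3332/4296645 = -0.00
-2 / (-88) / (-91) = -1 / 4004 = -0.00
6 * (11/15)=22/5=4.40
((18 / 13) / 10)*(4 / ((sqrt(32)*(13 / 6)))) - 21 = -21 + 27*sqrt(2) / 845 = -20.95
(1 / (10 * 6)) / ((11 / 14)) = 7 / 330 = 0.02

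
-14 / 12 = -7 / 6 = -1.17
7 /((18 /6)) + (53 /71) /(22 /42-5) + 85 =1745249 /20022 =87.17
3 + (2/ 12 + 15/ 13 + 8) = 12.32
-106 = -106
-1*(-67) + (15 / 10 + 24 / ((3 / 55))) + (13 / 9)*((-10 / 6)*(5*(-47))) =58009 / 54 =1074.24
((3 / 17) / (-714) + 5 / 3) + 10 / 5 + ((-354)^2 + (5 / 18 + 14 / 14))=2281718431 / 18207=125320.94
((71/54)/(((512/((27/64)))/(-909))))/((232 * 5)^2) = -64539/88185241600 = -0.00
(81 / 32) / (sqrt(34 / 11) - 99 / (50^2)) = 55130625 / 1699137512+31640625 * sqrt(374) / 424784378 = 1.47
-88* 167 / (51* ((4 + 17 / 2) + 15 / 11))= -323312 / 15555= -20.79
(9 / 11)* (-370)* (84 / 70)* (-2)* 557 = 4451544 / 11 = 404685.82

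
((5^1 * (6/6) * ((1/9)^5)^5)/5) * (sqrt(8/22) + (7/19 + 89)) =2 * sqrt(11)/7896877864610378476472739 + 566/4546687255381733062211577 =0.00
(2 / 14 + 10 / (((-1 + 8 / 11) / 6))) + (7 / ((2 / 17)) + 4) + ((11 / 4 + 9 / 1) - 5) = -4189 / 28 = -149.61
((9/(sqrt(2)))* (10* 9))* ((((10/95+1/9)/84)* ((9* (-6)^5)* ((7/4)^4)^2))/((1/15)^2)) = -224910931557375* sqrt(2)/155648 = -2043534704.81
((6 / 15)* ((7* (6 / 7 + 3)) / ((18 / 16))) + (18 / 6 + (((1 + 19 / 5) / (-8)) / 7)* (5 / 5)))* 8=3504 / 35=100.11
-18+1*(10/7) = -116/7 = -16.57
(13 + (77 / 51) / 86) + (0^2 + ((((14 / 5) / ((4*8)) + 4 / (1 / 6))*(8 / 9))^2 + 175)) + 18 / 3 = 3863240849 / 5921100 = 652.45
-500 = -500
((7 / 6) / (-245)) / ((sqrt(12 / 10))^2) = -1 / 252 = -0.00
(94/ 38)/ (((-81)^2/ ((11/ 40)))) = 517/ 4986360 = 0.00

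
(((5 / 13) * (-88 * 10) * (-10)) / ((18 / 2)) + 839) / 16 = 75.94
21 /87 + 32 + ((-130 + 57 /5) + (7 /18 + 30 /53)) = -11813893 /138330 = -85.40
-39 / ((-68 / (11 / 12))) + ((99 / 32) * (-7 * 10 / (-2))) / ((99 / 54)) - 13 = 792 / 17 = 46.59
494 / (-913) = -494 / 913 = -0.54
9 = 9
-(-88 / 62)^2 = -1936 / 961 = -2.01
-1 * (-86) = 86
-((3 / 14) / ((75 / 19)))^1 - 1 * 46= -16119 / 350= -46.05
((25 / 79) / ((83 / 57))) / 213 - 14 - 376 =-181562855 / 465547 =-390.00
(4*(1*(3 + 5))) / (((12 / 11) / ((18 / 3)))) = 176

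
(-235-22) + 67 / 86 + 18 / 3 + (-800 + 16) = -88943 / 86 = -1034.22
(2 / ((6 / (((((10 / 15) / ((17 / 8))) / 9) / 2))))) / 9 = 8 / 12393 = 0.00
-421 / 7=-60.14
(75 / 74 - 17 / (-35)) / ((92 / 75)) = 58245 / 47656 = 1.22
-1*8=-8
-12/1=-12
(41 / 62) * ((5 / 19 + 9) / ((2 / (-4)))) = -7216 / 589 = -12.25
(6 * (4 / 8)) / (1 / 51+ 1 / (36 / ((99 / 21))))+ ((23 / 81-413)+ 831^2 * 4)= 48097638814 / 17415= 2761851.21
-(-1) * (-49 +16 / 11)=-523 / 11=-47.55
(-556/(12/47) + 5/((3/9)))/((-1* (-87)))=-6488/261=-24.86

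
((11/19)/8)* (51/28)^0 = 0.07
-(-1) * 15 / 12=5 / 4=1.25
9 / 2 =4.50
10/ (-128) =-5/ 64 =-0.08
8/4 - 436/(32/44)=-1195/2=-597.50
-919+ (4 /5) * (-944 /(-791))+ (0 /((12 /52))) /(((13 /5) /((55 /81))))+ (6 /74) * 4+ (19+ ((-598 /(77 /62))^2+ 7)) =28626110451679 /123945745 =230956.78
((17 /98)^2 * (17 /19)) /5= 4913 /912380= 0.01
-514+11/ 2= -1017/ 2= -508.50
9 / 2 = 4.50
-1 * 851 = -851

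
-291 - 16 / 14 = -2045 / 7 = -292.14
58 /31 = 1.87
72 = 72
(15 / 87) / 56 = 5 / 1624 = 0.00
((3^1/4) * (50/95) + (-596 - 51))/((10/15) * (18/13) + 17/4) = -638846/5111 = -124.99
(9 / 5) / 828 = 1 / 460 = 0.00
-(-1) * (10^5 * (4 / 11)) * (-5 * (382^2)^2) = -42587627552000000 / 11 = -3871602504727272.73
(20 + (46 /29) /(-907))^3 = 145543196701290744 /18197672920127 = 7997.90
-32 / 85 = -0.38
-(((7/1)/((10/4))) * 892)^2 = -155950144/25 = -6238005.76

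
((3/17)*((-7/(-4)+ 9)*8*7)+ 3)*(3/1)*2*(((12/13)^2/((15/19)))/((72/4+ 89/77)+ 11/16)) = 35.65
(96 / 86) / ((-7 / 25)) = -1200 / 301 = -3.99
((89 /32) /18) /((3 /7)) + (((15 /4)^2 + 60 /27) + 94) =110.65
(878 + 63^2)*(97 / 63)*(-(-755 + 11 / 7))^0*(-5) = -2350795 / 63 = -37314.21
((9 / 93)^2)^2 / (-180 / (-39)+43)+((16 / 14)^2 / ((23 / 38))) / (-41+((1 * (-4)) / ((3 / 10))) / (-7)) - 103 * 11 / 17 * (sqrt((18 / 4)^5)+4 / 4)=-275319 * sqrt(2) / 136 - 85683241665690314 / 1284562912034423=-2929.64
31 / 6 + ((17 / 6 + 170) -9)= 169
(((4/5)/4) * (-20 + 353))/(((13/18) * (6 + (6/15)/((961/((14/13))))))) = 2880117/187409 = 15.37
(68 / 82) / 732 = 17 / 15006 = 0.00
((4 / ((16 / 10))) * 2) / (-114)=-5 / 114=-0.04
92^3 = 778688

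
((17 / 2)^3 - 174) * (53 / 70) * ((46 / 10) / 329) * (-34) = -10423669 / 65800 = -158.41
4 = 4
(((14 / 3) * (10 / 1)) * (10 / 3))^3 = 2744000000 / 729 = 3764060.36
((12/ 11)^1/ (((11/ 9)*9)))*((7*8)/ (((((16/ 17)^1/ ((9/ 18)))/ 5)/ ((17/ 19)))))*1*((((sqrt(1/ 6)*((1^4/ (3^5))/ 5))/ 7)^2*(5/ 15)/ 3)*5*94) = 13583/ 8552480013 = 0.00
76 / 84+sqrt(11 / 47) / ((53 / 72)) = 72 * sqrt(517) / 2491+19 / 21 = 1.56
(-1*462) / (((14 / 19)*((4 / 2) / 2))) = -627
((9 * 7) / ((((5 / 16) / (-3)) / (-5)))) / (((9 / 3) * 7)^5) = 16 / 21609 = 0.00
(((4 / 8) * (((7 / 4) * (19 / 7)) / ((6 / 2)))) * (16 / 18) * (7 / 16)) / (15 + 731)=133 / 322272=0.00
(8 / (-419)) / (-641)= 8 / 268579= 0.00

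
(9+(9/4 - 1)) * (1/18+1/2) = 205/36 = 5.69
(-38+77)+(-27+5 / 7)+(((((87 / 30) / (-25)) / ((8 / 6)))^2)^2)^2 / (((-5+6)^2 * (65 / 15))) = 1157000000068924451024179541 / 91000000000000000000000000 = 12.71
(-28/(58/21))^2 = 86436/841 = 102.78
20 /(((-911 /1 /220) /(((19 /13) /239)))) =-83600 /2830477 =-0.03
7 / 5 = 1.40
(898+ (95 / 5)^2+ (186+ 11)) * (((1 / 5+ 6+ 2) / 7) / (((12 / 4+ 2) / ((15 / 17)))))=25584 / 85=300.99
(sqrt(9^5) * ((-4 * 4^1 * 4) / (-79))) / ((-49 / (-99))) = 1539648 / 3871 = 397.74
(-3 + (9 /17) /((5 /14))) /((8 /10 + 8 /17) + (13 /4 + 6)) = -516 /3577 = -0.14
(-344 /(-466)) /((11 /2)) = 344 /2563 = 0.13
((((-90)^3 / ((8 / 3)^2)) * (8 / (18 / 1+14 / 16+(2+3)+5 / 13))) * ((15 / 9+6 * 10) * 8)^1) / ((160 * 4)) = -43831125 / 1682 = -26058.93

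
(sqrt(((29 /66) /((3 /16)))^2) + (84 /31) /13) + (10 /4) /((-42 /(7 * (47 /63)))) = 2.24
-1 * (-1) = 1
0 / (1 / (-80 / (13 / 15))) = 0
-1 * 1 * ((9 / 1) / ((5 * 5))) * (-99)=891 / 25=35.64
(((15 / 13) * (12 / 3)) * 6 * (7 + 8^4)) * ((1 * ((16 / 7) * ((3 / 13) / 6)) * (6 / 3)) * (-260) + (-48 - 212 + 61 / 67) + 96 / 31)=-6479239484520 / 189007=-34280420.75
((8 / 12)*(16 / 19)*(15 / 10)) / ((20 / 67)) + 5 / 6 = 2083 / 570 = 3.65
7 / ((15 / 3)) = 1.40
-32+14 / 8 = -121 / 4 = -30.25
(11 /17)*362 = 3982 /17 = 234.24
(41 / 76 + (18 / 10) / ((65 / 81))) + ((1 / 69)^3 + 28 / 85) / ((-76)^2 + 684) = 652518905101 / 234499579470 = 2.78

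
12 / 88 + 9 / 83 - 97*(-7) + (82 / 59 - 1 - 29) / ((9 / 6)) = 213368701 / 323202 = 660.17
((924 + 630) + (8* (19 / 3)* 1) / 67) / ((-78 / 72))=-1250024 / 871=-1435.16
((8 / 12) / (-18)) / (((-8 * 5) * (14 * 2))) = 0.00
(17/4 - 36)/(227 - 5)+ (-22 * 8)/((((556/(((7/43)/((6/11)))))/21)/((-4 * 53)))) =2231580569/5307576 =420.45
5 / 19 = 0.26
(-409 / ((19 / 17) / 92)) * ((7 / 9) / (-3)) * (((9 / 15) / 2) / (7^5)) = 319838 / 2052855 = 0.16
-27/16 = -1.69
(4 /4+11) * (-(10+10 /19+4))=-3312 /19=-174.32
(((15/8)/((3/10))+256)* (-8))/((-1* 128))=1049/64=16.39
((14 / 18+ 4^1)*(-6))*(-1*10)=860 / 3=286.67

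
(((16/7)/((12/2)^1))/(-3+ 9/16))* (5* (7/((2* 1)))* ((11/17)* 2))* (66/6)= -77440/1989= -38.93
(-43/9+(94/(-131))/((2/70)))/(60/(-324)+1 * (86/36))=-211458/15589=-13.56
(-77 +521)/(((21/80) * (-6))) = -5920/21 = -281.90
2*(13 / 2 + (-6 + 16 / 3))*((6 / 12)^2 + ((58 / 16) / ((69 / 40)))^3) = 438305315 / 3942108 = 111.19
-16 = -16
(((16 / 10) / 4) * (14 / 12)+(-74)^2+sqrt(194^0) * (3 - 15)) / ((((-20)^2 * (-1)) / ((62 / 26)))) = -2540977 / 78000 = -32.58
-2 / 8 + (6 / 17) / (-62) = -539 / 2108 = -0.26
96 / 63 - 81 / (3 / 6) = -3370 / 21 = -160.48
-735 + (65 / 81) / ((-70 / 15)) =-277895 / 378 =-735.17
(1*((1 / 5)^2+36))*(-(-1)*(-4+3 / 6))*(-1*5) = 6307 / 10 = 630.70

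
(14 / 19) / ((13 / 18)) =252 / 247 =1.02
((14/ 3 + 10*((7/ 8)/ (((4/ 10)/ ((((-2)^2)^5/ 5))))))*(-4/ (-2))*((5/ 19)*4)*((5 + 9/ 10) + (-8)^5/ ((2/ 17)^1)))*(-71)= 3547383728952/ 19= 186704406786.95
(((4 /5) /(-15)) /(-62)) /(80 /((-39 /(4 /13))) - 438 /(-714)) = -40222 /828475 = -0.05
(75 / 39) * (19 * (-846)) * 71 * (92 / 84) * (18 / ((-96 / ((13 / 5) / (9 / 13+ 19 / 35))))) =4265436825 / 4496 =948718.16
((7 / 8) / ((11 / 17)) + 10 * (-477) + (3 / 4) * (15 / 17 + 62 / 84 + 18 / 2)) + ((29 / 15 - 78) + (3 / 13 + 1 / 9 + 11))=-14780511709 / 3063060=-4825.41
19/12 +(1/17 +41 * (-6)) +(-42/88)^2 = -24104425/98736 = -244.13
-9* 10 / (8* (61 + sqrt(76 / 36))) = -4941 / 26776 + 27* sqrt(19) / 26776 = -0.18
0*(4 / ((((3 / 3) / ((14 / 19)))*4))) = 0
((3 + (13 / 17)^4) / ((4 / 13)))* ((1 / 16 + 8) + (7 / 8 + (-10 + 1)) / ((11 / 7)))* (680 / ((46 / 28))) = 16160930695 / 1242989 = 13001.67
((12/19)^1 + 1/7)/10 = 103/1330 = 0.08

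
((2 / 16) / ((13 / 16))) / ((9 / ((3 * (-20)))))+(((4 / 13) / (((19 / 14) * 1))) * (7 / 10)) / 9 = -11204 / 11115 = -1.01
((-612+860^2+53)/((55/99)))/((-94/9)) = -127366.64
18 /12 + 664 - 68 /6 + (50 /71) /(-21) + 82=736.13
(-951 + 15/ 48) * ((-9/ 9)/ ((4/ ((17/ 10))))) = 404.04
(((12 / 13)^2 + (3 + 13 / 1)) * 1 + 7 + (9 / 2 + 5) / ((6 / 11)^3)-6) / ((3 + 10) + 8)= 5577185 / 1533168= 3.64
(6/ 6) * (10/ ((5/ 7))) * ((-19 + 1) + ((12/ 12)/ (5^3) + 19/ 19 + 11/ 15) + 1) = -80108/ 375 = -213.62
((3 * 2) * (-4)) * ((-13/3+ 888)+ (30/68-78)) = -328892/17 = -19346.59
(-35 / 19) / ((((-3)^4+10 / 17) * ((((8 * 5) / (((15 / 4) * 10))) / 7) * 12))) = -20825 / 1686592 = -0.01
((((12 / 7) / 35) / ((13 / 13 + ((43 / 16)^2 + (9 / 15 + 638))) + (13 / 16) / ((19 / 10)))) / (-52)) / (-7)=14592 / 70189685293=0.00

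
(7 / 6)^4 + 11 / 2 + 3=13417 / 1296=10.35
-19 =-19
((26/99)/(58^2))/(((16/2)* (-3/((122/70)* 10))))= -793/13987512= -0.00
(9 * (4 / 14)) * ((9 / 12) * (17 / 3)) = 153 / 14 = 10.93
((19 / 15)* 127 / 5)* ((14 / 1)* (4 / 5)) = 135128 / 375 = 360.34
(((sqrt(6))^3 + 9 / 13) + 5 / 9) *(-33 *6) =-1188 *sqrt(6) -3212 / 13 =-3157.07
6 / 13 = 0.46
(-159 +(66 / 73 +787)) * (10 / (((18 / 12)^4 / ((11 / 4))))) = 20200400 / 5913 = 3416.27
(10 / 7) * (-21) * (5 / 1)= -150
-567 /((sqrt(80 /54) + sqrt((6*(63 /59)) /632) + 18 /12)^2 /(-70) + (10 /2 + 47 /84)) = -279372925094760 /(2739295288890 -(27*sqrt(97881) + 18644*sqrt(30) + 125847)^2) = -104.11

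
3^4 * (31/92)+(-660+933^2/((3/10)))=2900997.29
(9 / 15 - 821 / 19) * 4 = -16192 / 95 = -170.44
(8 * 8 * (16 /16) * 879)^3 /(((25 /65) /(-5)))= -2314461172727808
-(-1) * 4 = 4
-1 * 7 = -7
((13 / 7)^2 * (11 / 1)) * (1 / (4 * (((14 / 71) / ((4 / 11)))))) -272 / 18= 2.38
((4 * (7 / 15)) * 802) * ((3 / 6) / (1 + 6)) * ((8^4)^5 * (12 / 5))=7397144373557530198016 / 25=295885774942301207920.64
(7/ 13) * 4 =28/ 13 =2.15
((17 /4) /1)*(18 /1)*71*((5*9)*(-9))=-4399515 /2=-2199757.50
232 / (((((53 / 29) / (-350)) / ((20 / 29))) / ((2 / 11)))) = -3248000 / 583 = -5571.18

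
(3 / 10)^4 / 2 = 81 / 20000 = 0.00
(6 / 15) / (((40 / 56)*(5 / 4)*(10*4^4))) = 7 / 40000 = 0.00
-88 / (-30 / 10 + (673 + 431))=-88 / 1101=-0.08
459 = 459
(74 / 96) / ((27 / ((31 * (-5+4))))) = -1147 / 1296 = -0.89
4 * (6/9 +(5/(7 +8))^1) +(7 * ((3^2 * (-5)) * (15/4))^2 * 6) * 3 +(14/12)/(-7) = 86113217/24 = 3588050.71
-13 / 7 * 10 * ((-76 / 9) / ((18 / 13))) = 64220 / 567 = 113.26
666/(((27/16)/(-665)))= -787360/3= -262453.33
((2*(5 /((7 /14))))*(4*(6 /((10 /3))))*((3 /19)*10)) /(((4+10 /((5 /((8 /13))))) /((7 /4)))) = 24570 /323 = 76.07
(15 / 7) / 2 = 15 / 14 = 1.07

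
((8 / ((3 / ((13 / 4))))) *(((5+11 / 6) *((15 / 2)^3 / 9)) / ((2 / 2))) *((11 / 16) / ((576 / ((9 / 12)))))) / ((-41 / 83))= -1483625 / 294912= -5.03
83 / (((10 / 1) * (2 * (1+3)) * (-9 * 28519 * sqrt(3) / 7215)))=-39923 * sqrt(3) / 4106736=-0.02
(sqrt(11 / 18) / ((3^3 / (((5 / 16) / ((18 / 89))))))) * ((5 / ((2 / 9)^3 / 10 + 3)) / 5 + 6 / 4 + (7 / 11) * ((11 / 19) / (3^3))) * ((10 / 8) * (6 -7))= -46119882325 * sqrt(22) / 2094558414336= -0.10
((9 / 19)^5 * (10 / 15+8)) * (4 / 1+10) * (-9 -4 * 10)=-351065988 / 2476099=-141.78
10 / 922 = 5 / 461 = 0.01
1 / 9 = 0.11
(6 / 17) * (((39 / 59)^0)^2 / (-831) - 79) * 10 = -1313000 / 4709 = -278.83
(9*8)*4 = 288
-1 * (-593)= 593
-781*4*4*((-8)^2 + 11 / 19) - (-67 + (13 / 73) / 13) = -1119186306 / 1387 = -806911.54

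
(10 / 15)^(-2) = 2.25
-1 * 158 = -158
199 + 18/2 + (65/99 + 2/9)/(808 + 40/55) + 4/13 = 72271481/346944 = 208.31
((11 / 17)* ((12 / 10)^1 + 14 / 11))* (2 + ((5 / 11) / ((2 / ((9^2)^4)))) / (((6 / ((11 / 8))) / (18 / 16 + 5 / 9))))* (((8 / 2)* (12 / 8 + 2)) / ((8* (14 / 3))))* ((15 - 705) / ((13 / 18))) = -2159839329.33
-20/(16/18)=-45/2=-22.50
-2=-2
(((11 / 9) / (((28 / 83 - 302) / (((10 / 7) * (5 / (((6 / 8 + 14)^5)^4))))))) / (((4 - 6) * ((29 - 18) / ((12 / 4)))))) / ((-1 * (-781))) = 1140743313817600 / 53638941734744099901232853868907034306417319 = 0.00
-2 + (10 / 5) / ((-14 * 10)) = -141 / 70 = -2.01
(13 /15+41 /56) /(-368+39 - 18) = -1343 /291480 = -0.00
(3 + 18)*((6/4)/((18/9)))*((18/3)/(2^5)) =2.95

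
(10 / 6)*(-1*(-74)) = 370 / 3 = 123.33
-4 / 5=-0.80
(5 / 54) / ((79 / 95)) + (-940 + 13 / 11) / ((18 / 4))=-9784771 / 46926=-208.51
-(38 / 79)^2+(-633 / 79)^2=399245 / 6241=63.97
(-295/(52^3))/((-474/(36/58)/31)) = 27435/322132928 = 0.00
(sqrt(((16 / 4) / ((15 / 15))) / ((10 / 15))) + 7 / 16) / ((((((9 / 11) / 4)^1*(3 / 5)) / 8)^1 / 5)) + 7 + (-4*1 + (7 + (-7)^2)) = 5443 / 27 + 8800*sqrt(6) / 27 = 999.94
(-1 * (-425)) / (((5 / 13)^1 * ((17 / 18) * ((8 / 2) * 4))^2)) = 5265 / 1088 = 4.84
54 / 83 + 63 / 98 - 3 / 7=1005 / 1162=0.86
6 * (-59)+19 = -335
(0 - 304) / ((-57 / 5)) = 80 / 3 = 26.67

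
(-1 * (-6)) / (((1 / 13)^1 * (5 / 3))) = 234 / 5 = 46.80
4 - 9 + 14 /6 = -8 /3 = -2.67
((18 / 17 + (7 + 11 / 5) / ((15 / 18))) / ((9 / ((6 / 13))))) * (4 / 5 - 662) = -11332968 / 27625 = -410.24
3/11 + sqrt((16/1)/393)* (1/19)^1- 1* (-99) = 4* sqrt(393)/7467 + 1092/11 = 99.28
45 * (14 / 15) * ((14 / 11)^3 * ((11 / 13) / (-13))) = -115248 / 20449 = -5.64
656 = 656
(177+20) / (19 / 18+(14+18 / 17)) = 60282 / 4931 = 12.23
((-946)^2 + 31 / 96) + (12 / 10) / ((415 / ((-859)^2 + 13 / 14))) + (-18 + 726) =1251833695811 / 1394400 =897757.96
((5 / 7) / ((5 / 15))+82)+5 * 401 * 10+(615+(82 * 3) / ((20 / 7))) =1458467 / 70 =20835.24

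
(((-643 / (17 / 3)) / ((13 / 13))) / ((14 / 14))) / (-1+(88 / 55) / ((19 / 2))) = 183255 / 1343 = 136.45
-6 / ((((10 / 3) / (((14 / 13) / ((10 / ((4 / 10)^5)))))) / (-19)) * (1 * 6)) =6384 / 1015625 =0.01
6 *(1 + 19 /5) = 28.80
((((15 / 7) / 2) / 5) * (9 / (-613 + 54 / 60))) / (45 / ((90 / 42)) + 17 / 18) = -486 / 3384913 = -0.00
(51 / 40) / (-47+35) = -0.11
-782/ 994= -391/ 497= -0.79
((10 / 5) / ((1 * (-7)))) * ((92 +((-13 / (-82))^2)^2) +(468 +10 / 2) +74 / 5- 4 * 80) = -58730759429 / 791213080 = -74.23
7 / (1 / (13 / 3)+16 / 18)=819 / 131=6.25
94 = 94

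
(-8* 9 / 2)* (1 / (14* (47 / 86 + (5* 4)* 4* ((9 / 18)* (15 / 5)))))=-1548 / 72569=-0.02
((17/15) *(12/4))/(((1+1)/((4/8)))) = 17/20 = 0.85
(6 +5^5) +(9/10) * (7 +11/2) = 12569/4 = 3142.25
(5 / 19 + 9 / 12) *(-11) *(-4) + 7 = 980 / 19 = 51.58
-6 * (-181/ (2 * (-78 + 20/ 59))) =-32037/ 4582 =-6.99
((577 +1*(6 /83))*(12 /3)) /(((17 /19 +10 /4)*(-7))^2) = 4.09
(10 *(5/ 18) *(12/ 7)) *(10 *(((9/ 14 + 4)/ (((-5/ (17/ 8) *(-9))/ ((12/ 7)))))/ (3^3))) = 55250/ 83349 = 0.66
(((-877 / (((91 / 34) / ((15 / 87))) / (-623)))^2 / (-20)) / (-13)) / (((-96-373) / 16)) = -140853301104080 / 866560513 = -162542.95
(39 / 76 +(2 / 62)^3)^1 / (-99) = -1161925 / 224147484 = -0.01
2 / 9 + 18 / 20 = 101 / 90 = 1.12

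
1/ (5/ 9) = 9/ 5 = 1.80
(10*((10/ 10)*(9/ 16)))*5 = 225/ 8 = 28.12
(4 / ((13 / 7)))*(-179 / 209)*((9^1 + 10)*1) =-35.05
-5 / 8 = -0.62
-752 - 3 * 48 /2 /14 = -757.14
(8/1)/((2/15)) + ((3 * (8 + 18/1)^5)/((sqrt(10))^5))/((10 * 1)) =60 + 2227758 * sqrt(10)/625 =11331.66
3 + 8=11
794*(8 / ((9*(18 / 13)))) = 509.73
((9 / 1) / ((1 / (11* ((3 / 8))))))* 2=297 / 4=74.25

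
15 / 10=3 / 2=1.50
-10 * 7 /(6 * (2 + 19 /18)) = -42 /11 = -3.82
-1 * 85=-85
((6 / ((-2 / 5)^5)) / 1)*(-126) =590625 / 8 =73828.12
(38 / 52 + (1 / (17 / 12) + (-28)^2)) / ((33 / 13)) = 309.41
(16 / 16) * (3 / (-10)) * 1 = -0.30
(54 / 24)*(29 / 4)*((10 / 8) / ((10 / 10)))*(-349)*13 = -5920785 / 64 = -92512.27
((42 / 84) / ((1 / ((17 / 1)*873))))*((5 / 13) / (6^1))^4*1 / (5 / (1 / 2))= 206125 / 16451136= 0.01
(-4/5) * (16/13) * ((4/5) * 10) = -512/65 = -7.88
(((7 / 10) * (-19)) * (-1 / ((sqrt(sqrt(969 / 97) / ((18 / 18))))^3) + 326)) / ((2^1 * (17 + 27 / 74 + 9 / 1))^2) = -29678551 / 19032005 + 9583 * 969^(1 / 4) * 97^(3 / 4) / 1941264510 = -1.56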